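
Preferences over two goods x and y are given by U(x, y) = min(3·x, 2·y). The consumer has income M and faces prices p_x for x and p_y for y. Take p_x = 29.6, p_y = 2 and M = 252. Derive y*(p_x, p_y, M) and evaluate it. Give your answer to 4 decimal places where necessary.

Leontief preferences: the optimum is at the kink where x/2 = y/3, i.e. y = (3/2)·x.
Budget: p_x·x + p_y·(3/2)·x = M, so (2·p_x + 3·p_y)·x = 2·M.
Demand: x*(p_x,p_y,M) = 2·M/(2·p_x + 3·p_y), y* = 3·M/(2·p_x + 3·p_y).
Here 2·29.6 + 3·2 = 65.2, giving y* = 11.5951.

y* = 11.5951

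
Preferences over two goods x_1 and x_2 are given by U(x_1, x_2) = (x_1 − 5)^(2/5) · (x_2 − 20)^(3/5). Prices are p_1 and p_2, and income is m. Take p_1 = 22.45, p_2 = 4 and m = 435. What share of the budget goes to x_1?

MRS = (2/3)·(x_2−20)/(x_1−5). Tangency with p_1/p_2 gives x_2−20 = (3/2)·(p_1/p_2)·(x_1−5).
After buying the subsistence bundle (5, 20), a share 0.4 of the remaining income goes to x_1: x_1* = 5 + 0.4·(m − 5p_1 − 20p_2)/p_1.
Discretionary income = 435 − 5·22.45 − 20·4 = 242.75; x_1* = 5 + 0.4·242.75/22.45 = 9.3252; x_2* = 20 + 0.6·242.75/4 = 56.4125.
Expenditure on x_1: 22.45·9.3252 = 209.35; share = 0.4813.

share on x_1 = 0.4813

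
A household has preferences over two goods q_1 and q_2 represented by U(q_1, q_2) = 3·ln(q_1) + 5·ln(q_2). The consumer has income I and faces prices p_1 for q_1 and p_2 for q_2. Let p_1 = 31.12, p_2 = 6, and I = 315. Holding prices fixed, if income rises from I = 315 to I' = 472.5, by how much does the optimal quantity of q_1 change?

Δq_1* = 1.8979

MU_q_1/MU_q_2 = (3·q_2)/(5·q_1); tangency sets this equal to p_1/p_2.
Rearranging, p_2·q_2 = (5/3)·p_1·q_1. Substituting into the budget gives p_1·q_1·(1 + (5/3)) = I.
Demand: q_1*(p_1,p_2,I) = 0.375·I/p_1 and q_2* = 0.625·I/p_2.
At p_1=31.12, p_2=6, I=315: q_1* = 0.375·315/31.12 = 3.7958.
At I' = 472.5: q_1* = 5.6937. Change: 5.6937 − 3.7958 = 1.8979.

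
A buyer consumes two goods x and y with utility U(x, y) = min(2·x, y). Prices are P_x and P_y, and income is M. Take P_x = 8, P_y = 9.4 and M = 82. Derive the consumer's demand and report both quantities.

x* = 3.0597, y* = 6.1194

Leontief preferences: the optimum is at the kink where x/1 = y/2, i.e. y = 2·x.
Budget: P_x·x + P_y·2·x = M, so (P_x + 2·P_y)·x = M.
Demand: x*(P_x,P_y,M) = M/(P_x + 2·P_y), y* = 2·M/(P_x + 2·P_y).
Here 8 + 2·9.4 = 26.8, giving x* = 3.0597 and y* = 6.1194.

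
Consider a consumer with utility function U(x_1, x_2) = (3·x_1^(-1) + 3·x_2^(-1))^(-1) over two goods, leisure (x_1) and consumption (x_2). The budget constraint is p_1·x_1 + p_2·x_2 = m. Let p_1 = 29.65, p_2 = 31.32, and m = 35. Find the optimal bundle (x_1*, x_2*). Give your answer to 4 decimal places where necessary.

x_1* = 0.5821, x_2* = 0.5664

From the CES first-order condition, (x_2/x_1)^(2) = p_1/p_2.
Solve for the ratio: x_2/x_1 = [p_1/p_2]^(0.5).
Substitute x_2 = (x_2/x_1)·x_1 into the budget: x_1* = m/(p_1 + p_2·(x_2/x_1)).
Numerically x_2/x_1 = 0.972975, so x_1* = 35/(29.65 + 31.32·0.972975) = 0.5821 and x_2* = 0.972975·0.5821 = 0.5664.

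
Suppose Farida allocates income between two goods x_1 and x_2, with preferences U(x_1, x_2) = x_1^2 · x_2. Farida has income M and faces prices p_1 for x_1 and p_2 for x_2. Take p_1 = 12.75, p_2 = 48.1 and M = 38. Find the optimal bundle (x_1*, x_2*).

x_1* = 1.9869, x_2* = 0.2633

The MRS is 2·x_2/x_1. Set MRS = p_1/p_2.
Rearranging, p_2·x_2 = (1/2)·p_1·x_1. Substituting into the budget gives p_1·x_1·(1 + (1/2)) = M.
Demand: x_1*(p_1,p_2,M) = 2/3·M/p_1 and x_2* = 1/3·M/p_2.
At p_1=12.75, p_2=48.1, M=38: x_1* = 2/3·38/12.75 = 1.9869, x_2* = 0.2633.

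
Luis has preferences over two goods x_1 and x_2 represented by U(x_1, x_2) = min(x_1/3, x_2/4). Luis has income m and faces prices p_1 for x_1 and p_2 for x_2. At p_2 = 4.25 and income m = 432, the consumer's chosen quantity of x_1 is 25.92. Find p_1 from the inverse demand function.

With perfect complements, no substitution: consume in ratio x_1:x_2 = 3:4.
Budget: p_1·x_1 + p_2·(4/3)·x_1 = m, so (3·p_1 + 4·p_2)·x_1 = 3·m.
Demand: x_1*(p_1,p_2,m) = 3·m/(3·p_1 + 4·p_2), x_2* = 4·m/(3·p_1 + 4·p_2).
Set x_1* = 25.92 in the demand function and solve for p_1: p_1 = 11.

p_1 = 11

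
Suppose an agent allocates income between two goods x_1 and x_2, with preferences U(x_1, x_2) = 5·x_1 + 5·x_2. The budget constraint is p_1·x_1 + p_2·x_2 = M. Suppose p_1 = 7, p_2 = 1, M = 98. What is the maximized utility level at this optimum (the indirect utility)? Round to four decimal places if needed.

V = 490

Linear utility — the consumer picks whichever good has higher MU/price: 5/7 = 0.7143 vs 5/1 = 5.
x_2 gives more utility per dollar, so spend all income on x_2: x_2* = M/p_2, x_1* = 0.
Numerically: x_1* = 0, x_2* = 98.
Utility at the optimum: U(0, 98) = 490.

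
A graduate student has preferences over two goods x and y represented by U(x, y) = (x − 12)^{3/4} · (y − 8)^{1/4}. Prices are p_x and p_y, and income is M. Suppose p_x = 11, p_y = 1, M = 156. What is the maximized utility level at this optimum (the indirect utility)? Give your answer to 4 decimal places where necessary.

This is Cobb-Douglas in (x−12, y−8): tangency gives 0.75·p_y·(y−8) = 0.25·p_x·(x−12).
After buying the subsistence bundle (12, 8), a share 0.75 of the remaining income goes to x: x* = 12 + 0.75·(M − 12p_x − 8p_y)/p_x.
Discretionary income = 156 − 12·11 − 8·1 = 16; x* = 12 + 0.75·16/11 = 13.0909; y* = 8 + 0.25·16/1 = 12.
Utility at the optimum: U(13.0909, 12) = 1.5096.

V = 1.5096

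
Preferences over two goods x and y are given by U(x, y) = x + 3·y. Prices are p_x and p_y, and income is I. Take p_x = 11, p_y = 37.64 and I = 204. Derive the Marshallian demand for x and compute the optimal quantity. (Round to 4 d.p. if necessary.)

x* = 18.5455

Linear utility — the consumer picks whichever good has higher MU/price: 1/11 = 0.0909 vs 3/37.64 = 0.0797.
x gives more utility per dollar, so spend all income on x: x* = I/p_x, y* = 0.
Numerically: x* = 18.5455, y* = 0.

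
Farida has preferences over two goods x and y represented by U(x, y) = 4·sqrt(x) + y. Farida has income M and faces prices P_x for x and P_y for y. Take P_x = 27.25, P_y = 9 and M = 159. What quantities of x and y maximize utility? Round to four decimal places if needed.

Utility is quasi-linear in y; the FOC for x is 2/√x = P_x/P_y.
Thus x* = (2·P_y/P_x)² — independent of M — with the rest of income spent on y.
Plugging in: x* = (2·9/27.25)² = 0.4363, y* = 16.3456.

x* = 0.4363, y* = 16.3456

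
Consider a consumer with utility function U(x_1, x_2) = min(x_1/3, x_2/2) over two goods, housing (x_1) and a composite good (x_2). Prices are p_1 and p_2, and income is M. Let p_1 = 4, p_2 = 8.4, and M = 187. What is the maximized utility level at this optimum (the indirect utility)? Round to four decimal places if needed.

With perfect complements, no substitution: consume in ratio x_1:x_2 = 3:2.
Budget: p_1·x_1 + p_2·(2/3)·x_1 = M, so (3·p_1 + 2·p_2)·x_1 = 3·M.
Demand: x_1*(p_1,p_2,M) = 3·M/(3·p_1 + 2·p_2), x_2* = 2·M/(3·p_1 + 2·p_2).
Here 3·4 + 2·8.4 = 28.8, giving x_1* = 19.4792 and x_2* = 12.9861.
Utility at the optimum: U(19.4792, 12.9861) = 6.4931.

V = 6.4931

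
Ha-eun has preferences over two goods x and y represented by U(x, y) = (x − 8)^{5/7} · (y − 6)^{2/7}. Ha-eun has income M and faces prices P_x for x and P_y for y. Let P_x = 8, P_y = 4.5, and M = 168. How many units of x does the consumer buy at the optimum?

x* = 14.875

Let x' = x−8, y' = y−6. MRS = (5/2)·y'/x' = P_x/P_y.
Substituting into the budget: x* = 8 + 5/7·(M − 8·P_x − 6·P_y)/P_x, and y* = 6 + 2/7·(…)/P_y.
Discretionary income = 168 − 8·8 − 6·4.5 = 77; x* = 8 + 5/7·77/8 = 14.875.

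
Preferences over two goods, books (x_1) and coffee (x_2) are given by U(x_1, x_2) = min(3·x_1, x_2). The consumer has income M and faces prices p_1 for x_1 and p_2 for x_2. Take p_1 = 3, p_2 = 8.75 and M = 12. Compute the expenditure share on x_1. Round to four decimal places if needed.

With perfect complements, no substitution: consume in ratio x_1:x_2 = 1:3.
Budget: p_1·x_1 + p_2·3·x_1 = M, so (p_1 + 3·p_2)·x_1 = M.
Demand: x_1*(p_1,p_2,M) = M/(p_1 + 3·p_2), x_2* = 3·M/(p_1 + 3·p_2).
Here 3 + 3·8.75 = 29.25, giving x_1* = 0.4103 and x_2* = 1.2308.
Expenditure on x_1: 3·0.4103 = 1.2308; share = 0.1026.

share on x_1 = 0.1026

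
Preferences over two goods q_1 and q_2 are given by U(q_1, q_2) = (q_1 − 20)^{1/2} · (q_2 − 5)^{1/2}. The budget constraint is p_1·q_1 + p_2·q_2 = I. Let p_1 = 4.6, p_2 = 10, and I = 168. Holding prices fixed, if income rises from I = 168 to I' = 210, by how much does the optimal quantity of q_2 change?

Let q_1' = q_1−20, q_2' = q_2−5. MRS = q_2'/q_1' = p_1/p_2.
After buying the subsistence bundle (20, 5), a share 0.5 of the remaining income goes to q_1: q_1* = 20 + 0.5·(I − 20p_1 − 5p_2)/p_1.
Discretionary income = 168 − 20·4.6 − 5·10 = 26; q_2* = 5 + 0.5·26/10 = 6.3.
At I' = 210: q_2* = 8.4. Change: 8.4 − 6.3 = 2.1.

Δq_2* = 2.1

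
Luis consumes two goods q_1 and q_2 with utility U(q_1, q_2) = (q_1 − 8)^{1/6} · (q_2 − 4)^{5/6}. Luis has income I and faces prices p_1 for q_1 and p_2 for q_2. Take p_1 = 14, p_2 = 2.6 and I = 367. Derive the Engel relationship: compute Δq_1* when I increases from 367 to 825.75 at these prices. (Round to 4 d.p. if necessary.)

Δq_1* = 5.4613

This is Cobb-Douglas in (q_1−8, q_2−4): tangency gives 1/6·p_2·(q_2−4) = 5/6·p_1·(q_1−8).
After buying the subsistence bundle (8, 4), a share 1/6 of the remaining income goes to q_1: q_1* = 8 + 1/6·(I − 8p_1 − 4p_2)/p_1.
Discretionary income = 367 − 8·14 − 4·2.6 = 244.6; q_1* = 8 + 1/6·244.6/14 = 10.9119.
At I' = 825.75: q_1* = 16.3732. Change: 16.3732 − 10.9119 = 5.4613.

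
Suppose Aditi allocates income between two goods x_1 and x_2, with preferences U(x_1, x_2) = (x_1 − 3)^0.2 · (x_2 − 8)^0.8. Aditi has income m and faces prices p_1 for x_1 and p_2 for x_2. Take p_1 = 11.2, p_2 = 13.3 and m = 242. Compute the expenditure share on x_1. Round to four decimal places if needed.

share on x_1 = 0.2231

After buying the subsistence bundle (3, 8), a share 0.2 of the remaining income goes to x_1: x_1* = 3 + 0.2·(m − 3p_1 − 8p_2)/p_1.
Discretionary income = 242 − 3·11.2 − 8·13.3 = 102; x_1* = 3 + 0.2·102/11.2 = 4.8214; x_2* = 8 + 0.8·102/13.3 = 14.1353.
Expenditure on x_1: 11.2·4.8214 = 54; share = 0.2231.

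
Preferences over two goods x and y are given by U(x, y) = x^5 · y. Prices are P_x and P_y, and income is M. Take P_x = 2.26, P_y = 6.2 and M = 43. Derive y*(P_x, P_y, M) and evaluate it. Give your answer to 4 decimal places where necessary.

MU_x/MU_y = (5·y)/(x); tangency sets this equal to P_x/P_y.
Rearranging, P_y·y = (1/5)·P_x·x. Substituting into the budget gives P_x·x·(1 + (1/5)) = M.
Demand: x*(P_x,P_y,M) = 5/6·M/P_x and y* = 1/6·M/P_y.
At P_x=2.26, P_y=6.2, M=43: y* = 1/6·43/6.2 = 1.1559.

y* = 1.1559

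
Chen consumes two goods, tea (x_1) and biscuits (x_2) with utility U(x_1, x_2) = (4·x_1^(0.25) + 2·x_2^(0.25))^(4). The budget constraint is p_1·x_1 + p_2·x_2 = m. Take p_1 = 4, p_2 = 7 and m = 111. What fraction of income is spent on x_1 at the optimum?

From the CES first-order condition, 2·(x_2/x_1)^(0.75) = p_1/p_2.
Solve for the ratio: x_2/x_1 = [(1/2)·p_1/p_2]^(4/3).
With the ratio pinned down, the budget gives x_1* = m/(p_1 + p_2·(x_2/x_1)) and x_2* = (x_2/x_1)·x_1*.
Numerically x_2/x_1 = 0.188181, so x_1* = 111/(4 + 7·0.188181) = 20.8754 and x_2* = 0.188181·20.8754 = 3.9284.
Expenditure on x_1: 4·20.8754 = 83.5015; share = 0.7523.

share on x_1 = 0.7523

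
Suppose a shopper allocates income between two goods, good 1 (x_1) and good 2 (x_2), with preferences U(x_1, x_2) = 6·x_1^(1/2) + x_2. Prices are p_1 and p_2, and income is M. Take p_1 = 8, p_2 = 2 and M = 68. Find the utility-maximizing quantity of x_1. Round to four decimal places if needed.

x_1* = 0.5625

Thus x_1* = (3·p_2/p_1)² — independent of M — with the rest of income spent on x_2.
Plugging in: x_1* = (3·2/8)² = 0.5625.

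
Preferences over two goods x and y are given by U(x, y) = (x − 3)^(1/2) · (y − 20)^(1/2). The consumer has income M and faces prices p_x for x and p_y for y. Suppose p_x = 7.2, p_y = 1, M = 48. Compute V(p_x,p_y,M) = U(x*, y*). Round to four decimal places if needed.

This is Cobb-Douglas in (x−3, y−20): tangency gives 0.5·p_y·(y−20) = 0.5·p_x·(x−3).
Substituting into the budget: x* = 3 + 0.5·(M − 3·p_x − 20·p_y)/p_x, and y* = 20 + 0.5·(…)/p_y.
Discretionary income = 48 − 3·7.2 − 20·1 = 6.4; x* = 3 + 0.5·6.4/7.2 = 3.4444; y* = 20 + 0.5·6.4/1 = 23.2.
Utility at the optimum: U(3.4444, 23.2) = 1.1926.

V = 1.1926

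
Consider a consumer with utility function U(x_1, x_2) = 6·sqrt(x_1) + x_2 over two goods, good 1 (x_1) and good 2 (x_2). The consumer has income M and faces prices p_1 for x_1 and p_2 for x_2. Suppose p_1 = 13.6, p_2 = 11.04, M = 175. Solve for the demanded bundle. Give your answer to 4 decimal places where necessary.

Set MRS = p_1/p_2: 3·x_1^(−1/2) = p_1/p_2.
Solve: √x_1 = 3·p_2/p_1, so x_1*(p_1,p_2) = (3·p_2/p_1)², and x_2* = (M − p_1·x_1*)/p_2.
Plugging in: x_1* = (3·11.04/13.6)² = 5.9307, x_2* = 8.5456.

x_1* = 5.9307, x_2* = 8.5456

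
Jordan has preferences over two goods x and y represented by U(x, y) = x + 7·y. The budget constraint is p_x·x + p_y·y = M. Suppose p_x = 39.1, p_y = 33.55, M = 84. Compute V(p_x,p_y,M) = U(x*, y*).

Linear utility — the consumer picks whichever good has higher MU/price: 1/39.1 = 0.0256 vs 7/33.55 = 0.2086.
y gives more utility per dollar, so spend all income on y: y* = M/p_y, x* = 0.
Numerically: x* = 0, y* = 2.5037.
Utility at the optimum: U(0, 2.5037) = 17.5261.

V = 17.5261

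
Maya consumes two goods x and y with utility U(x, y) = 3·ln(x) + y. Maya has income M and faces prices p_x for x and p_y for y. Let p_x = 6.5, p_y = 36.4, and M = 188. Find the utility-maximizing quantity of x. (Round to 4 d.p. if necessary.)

x* = 16.8

So x*(p_x,p_y) = 3·p_y/p_x, independent of income; and y* = (M − 3·p_y)/p_y.
At the given prices: x* = 3·36.4/6.5 = 16.8.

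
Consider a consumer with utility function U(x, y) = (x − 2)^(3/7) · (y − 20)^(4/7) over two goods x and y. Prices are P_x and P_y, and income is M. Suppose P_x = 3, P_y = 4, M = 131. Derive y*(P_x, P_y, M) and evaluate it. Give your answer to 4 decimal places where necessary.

y* = 26.4286

This is Cobb-Douglas in (x−2, y−20): tangency gives 3/7·P_y·(y−20) = 4/7·P_x·(x−2).
Substituting into the budget: x* = 2 + 3/7·(M − 2·P_x − 20·P_y)/P_x, and y* = 20 + 4/7·(…)/P_y.
Discretionary income = 131 − 2·3 − 20·4 = 45; y* = 20 + 4/7·45/4 = 26.4286.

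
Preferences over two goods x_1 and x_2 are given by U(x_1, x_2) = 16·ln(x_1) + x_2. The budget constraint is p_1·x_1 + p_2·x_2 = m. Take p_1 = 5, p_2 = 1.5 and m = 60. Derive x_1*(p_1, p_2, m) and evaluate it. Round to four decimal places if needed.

x_1* = 4.8

Set MRS = p_1/p_2: (16/x_1)/1 = p_1/p_2.
So x_1*(p_1,p_2) = 16·p_2/p_1, independent of income; and x_2* = (m − 16·p_2)/p_2.
At the given prices: x_1* = 16·1.5/5 = 4.8.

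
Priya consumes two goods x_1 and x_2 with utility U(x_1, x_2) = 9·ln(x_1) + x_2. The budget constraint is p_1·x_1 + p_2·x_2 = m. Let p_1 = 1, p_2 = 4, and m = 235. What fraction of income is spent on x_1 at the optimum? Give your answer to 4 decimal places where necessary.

MU_x_1 = 9/x_1, MU_x_2 = 1. Tangency: 9/x_1 = p_1/p_2.
So x_1*(p_1,p_2) = 9·p_2/p_1, independent of income; and x_2* = (m − 9·p_2)/p_2.
At the given prices: x_1* = 9·4/1 = 36, and x_2* = 49.75.
Expenditure on x_1: 1·36 = 36; share = 0.1532.

share on x_1 = 0.1532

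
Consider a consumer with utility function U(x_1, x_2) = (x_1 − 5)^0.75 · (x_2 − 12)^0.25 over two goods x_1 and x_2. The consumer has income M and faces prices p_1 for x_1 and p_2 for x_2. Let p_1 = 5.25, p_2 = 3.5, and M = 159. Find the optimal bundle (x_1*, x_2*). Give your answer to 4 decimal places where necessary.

This is Cobb-Douglas in (x_1−5, x_2−12): tangency gives 0.75·p_2·(x_2−12) = 0.25·p_1·(x_1−5).
Substituting into the budget: x_1* = 5 + 0.75·(M − 5·p_1 − 12·p_2)/p_1, and x_2* = 12 + 0.25·(…)/p_2.
Discretionary income = 159 − 5·5.25 − 12·3.5 = 90.75; x_1* = 5 + 0.75·90.75/5.25 = 17.9643; x_2* = 12 + 0.25·90.75/3.5 = 18.4821.

x_1* = 17.9643, x_2* = 18.4821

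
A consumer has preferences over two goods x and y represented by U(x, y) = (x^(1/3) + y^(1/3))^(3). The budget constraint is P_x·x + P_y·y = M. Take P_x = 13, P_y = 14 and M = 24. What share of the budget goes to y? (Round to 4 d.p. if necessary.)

share on y = 0.4907

From the CES first-order condition, (y/x)^(2/3) = P_x/P_y.
Solve for the ratio: y/x = [P_x/P_y]^(1.5).
With the ratio pinned down, the budget gives x* = M/(P_x + P_y·(y/x)) and y* = (y/x)·x*.
Numerically y/x = 0.894794, so x* = 24/(13 + 14·0.894794) = 0.9402 and y* = 0.894794·0.9402 = 0.8413.
Expenditure on y: 14·0.8413 = 11.7777; share = 0.4907.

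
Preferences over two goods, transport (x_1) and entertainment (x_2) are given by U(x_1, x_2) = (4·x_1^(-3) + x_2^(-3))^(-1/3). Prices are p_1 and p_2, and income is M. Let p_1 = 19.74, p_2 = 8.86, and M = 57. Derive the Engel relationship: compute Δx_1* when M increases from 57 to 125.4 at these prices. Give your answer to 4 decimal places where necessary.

MU_x_1 ∝ 4·x_1^(-4), MU_x_2 ∝ x_2^(-4), so MRS = 4·(x_2/x_1)^(4) = p_1/p_2.
Hence x_2/x_1 = ((1/4)·p_1/p_2)^(1/(4)), i.e. raised to the 0.25 power.
With the ratio pinned down, the budget gives x_1* = M/(p_1 + p_2·(x_2/x_1)) and x_2* = (x_2/x_1)·x_1*.
Numerically x_2/x_1 = 0.8639, so x_1* = 57/(19.74 + 8.86·0.8639) = 2.0807.
At M' = 125.4: x_1* = 4.5776. Change: 4.5776 − 2.0807 = 2.4969.

Δx_1* = 2.4969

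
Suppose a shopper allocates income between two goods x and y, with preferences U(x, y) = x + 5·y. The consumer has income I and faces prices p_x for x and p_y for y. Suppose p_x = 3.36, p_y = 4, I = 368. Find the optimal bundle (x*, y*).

x* = 0, y* = 92

Linear utility — the consumer picks whichever good has higher MU/price: 1/3.36 = 0.2976 vs 5/4 = 1.25.
y gives more utility per dollar, so spend all income on y: y* = I/p_y, x* = 0.
Numerically: x* = 0, y* = 92.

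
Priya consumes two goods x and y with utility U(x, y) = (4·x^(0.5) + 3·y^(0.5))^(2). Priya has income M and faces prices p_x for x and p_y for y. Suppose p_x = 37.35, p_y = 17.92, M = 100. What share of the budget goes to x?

From the CES first-order condition, (4/3)·(y/x)^(0.5) = p_x/p_y.
Hence y/x = ((3/4)·p_x/p_y)^(1/(0.5)), i.e. raised to the 2 power.
With the ratio pinned down, the budget gives x* = M/(p_x + p_y·(y/x)) and y* = (y/x)·x*.
Numerically y/x = 2.443587, so x* = 100/(37.35 + 17.92·2.443587) = 1.2325 and y* = 2.443587·1.2325 = 3.0116.
Expenditure on x: 37.35·1.2325 = 46.0321; share = 0.4603.

share on x = 0.4603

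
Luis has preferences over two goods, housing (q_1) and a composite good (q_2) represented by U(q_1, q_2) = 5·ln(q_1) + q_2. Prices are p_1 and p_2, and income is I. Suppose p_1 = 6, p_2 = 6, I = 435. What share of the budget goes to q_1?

MU_q_1 = 5/q_1, MU_q_2 = 1. Tangency: 5/q_1 = p_1/p_2.
So q_1*(p_1,p_2) = 5·p_2/p_1, independent of income; and q_2* = (I − 5·p_2)/p_2.
At the given prices: q_1* = 5·6/6 = 5, and q_2* = 67.5.
Expenditure on q_1: 6·5 = 30; share = 0.069.

share on q_1 = 0.069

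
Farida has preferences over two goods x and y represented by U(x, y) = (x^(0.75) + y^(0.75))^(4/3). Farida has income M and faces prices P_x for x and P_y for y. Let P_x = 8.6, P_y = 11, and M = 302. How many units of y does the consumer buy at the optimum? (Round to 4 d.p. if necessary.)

y* = 8.8775

MU_x ∝ x^(-0.25), MU_y ∝ y^(-0.25), so MRS = (y/x)^(0.25) = P_x/P_y.
Hence y/x = (P_x/P_y)^(1/(0.25)), i.e. raised to the 4 power.
Substitute y = (y/x)·x into the budget: x* = M/(P_x + P_y·(y/x)).
Numerically y/x = 0.373614, so x* = 302/(8.6 + 11·0.373614) = 23.7613 and y* = 0.373614·23.7613 = 8.8775.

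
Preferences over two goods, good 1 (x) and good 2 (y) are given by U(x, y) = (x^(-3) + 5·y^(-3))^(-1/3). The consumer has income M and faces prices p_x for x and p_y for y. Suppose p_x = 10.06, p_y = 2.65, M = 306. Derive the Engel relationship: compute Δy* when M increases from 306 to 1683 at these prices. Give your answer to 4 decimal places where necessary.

With the ratio pinned down, the budget gives x* = M/(p_x + p_y·(y/x)) and y* = (y/x)·x*.
Numerically y/x = 2.087279, so x* = 306/(10.06 + 2.65·2.087279) = 19.6263 and y* = 2.087279·19.6263 = 40.9657.
At M' = 1683: y* = 225.3111. Change: 225.3111 − 40.9657 = 184.3455.

Δy* = 184.3455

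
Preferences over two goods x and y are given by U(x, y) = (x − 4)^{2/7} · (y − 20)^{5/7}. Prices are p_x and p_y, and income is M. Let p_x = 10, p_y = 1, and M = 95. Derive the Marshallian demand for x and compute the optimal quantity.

x* = 5

Let x' = x−4, y' = y−20. MRS = (2/5)·y'/x' = p_x/p_y.
After buying the subsistence bundle (4, 20), a share 2/7 of the remaining income goes to x: x* = 4 + 2/7·(M − 4p_x − 20p_y)/p_x.
Discretionary income = 95 − 4·10 − 20·1 = 35; x* = 4 + 2/7·35/10 = 5.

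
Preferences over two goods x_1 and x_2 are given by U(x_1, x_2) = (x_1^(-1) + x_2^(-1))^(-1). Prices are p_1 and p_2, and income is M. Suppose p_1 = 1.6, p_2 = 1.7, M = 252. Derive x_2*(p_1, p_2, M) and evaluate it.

x_2* = 75.2409

From the CES first-order condition, (x_2/x_1)^(2) = p_1/p_2.
Hence x_2/x_1 = (p_1/p_2)^(1/(2)), i.e. raised to the 0.5 power.
With the ratio pinned down, the budget gives x_1* = M/(p_1 + p_2·(x_2/x_1)) and x_2* = (x_2/x_1)·x_1*.
Numerically x_2/x_1 = 0.970143, so x_1* = 252/(1.6 + 1.7·0.970143) = 77.5565 and x_2* = 0.970143·77.5565 = 75.2409.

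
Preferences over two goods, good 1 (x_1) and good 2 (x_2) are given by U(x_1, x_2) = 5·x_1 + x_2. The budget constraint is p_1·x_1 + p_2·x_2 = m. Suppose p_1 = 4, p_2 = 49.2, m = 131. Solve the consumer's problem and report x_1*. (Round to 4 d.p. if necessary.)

x_1 gives more utility per dollar, so spend all income on x_1: x_1* = m/p_1, x_2* = 0.
Numerically: x_1* = 32.75, x_2* = 0.

x_1* = 32.75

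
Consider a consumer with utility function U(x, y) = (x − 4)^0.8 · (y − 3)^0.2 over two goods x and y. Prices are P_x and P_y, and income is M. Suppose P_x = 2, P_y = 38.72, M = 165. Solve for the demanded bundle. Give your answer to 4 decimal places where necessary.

x* = 20.336, y* = 3.211

Let x' = x−4, y' = y−3. MRS = 4·y'/x' = P_x/P_y.
After buying the subsistence bundle (4, 3), a share 0.8 of the remaining income goes to x: x* = 4 + 0.8·(M − 4P_x − 3P_y)/P_x.
Discretionary income = 165 − 4·2 − 3·38.72 = 40.84; x* = 4 + 0.8·40.84/2 = 20.336; y* = 3 + 0.2·40.84/38.72 = 3.211.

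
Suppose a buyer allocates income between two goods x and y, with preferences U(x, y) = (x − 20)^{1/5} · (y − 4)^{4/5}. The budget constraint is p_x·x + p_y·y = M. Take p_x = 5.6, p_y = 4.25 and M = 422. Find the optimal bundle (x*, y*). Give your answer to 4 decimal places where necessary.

x* = 30.4643, y* = 59.1529

Substituting into the budget: x* = 20 + 0.2·(M − 20·p_x − 4·p_y)/p_x, and y* = 4 + 0.8·(…)/p_y.
Discretionary income = 422 − 20·5.6 − 4·4.25 = 293; x* = 20 + 0.2·293/5.6 = 30.4643; y* = 4 + 0.8·293/4.25 = 59.1529.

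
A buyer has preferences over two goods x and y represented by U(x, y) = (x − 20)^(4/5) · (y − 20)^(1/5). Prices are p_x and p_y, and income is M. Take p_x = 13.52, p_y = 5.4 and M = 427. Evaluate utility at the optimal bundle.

MRS = 4·(y−20)/(x−20). Tangency with p_x/p_y gives y−20 = (1/4)·(p_x/p_y)·(x−20).
Substituting into the budget: x* = 20 + 0.8·(M − 20·p_x − 20·p_y)/p_x, and y* = 20 + 0.2·(…)/p_y.
Discretionary income = 427 − 20·13.52 − 20·5.4 = 48.6; x* = 20 + 0.8·48.6/13.52 = 22.8757; y* = 20 + 0.2·48.6/5.4 = 21.8.
Utility at the optimum: U(22.8757, 21.8) = 2.6185.

V = 2.6185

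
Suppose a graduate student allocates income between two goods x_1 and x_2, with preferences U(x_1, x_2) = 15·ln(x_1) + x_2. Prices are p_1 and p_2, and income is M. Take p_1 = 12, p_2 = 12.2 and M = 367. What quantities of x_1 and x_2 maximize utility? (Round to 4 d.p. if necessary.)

Set MRS = p_1/p_2: (15/x_1)/1 = p_1/p_2.
So x_1*(p_1,p_2) = 15·p_2/p_1, independent of income; and x_2* = (M − 15·p_2)/p_2.
At the given prices: x_1* = 15·12.2/12 = 15.25, and x_2* = 15.082.

x_1* = 15.25, x_2* = 15.082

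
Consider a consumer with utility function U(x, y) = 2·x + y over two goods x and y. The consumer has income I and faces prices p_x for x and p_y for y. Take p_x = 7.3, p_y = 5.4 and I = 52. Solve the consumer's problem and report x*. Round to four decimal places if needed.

x* = 7.1233

Linear utility — the consumer picks whichever good has higher MU/price: 2/7.3 = 0.274 vs 1/5.4 = 0.1852.
x gives more utility per dollar, so spend all income on x: x* = I/p_x, y* = 0.
Numerically: x* = 7.1233, y* = 0.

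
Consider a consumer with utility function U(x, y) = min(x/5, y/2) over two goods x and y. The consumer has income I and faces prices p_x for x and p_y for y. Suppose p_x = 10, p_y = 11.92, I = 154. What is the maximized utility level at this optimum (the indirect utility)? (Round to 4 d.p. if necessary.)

With perfect complements, no substitution: consume in ratio x:y = 5:2.
Budget: p_x·x + p_y·(2/5)·x = I, so (5·p_x + 2·p_y)·x = 5·I.
Demand: x*(p_x,p_y,I) = 5·I/(5·p_x + 2·p_y), y* = 2·I/(5·p_x + 2·p_y).
Here 5·10 + 2·11.92 = 73.84, giving x* = 10.428 and y* = 4.1712.
Utility at the optimum: U(10.428, 4.1712) = 2.0856.

V = 2.0856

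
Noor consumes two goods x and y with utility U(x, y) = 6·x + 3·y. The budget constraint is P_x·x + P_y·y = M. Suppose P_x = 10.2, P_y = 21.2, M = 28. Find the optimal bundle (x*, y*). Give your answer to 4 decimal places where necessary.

x* = 2.7451, y* = 0

Linear utility — the consumer picks whichever good has higher MU/price: 6/10.2 = 0.5882 vs 3/21.2 = 0.1415.
x gives more utility per dollar, so spend all income on x: x* = M/P_x, y* = 0.
Numerically: x* = 2.7451, y* = 0.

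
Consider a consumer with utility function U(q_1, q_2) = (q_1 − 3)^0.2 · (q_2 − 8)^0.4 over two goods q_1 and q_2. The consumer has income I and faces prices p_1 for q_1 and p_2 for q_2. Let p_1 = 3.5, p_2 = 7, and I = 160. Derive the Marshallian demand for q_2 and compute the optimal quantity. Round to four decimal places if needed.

Substituting into the budget: q_1* = 3 + 1/3·(I − 3·p_1 − 8·p_2)/p_1, and q_2* = 8 + 2/3·(…)/p_2.
Discretionary income = 160 − 3·3.5 − 8·7 = 93.5; q_2* = 8 + 2/3·93.5/7 = 16.9048.

q_2* = 16.9048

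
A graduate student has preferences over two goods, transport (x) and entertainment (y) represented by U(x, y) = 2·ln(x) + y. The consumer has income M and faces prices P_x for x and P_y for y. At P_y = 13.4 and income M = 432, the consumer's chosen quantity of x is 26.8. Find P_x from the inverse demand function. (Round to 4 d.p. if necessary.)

MU_x = 2/x, MU_y = 1. Tangency: 2/x = P_x/P_y.
So x*(P_x,P_y) = 2·P_y/P_x, independent of income; and y* = (M − 2·P_y)/P_y.
Set x* = 26.8 in the demand function and solve for P_x: P_x = 1.

P_x = 1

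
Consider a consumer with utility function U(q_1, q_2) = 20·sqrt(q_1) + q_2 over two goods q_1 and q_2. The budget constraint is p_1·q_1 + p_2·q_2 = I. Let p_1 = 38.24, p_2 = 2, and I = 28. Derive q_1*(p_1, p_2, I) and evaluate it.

q_1* = 0.2735

Set MRS = p_1/p_2: 10·q_1^(−1/2) = p_1/p_2.
Thus q_1* = (10·p_2/p_1)² — independent of I — with the rest of income spent on q_2.
Plugging in: q_1* = (10·2/38.24)² = 0.2735.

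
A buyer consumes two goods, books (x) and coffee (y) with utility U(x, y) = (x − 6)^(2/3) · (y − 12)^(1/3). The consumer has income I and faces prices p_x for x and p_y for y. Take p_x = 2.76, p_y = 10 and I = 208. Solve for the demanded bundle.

x* = 23.256, y* = 14.3813

Discretionary income = 208 − 6·2.76 − 12·10 = 71.44; x* = 6 + 2/3·71.44/2.76 = 23.256; y* = 12 + 1/3·71.44/10 = 14.3813.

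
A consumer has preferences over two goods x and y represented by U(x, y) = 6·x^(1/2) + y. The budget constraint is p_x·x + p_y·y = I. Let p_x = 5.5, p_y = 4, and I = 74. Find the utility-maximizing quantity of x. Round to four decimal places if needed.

Plugging in: x* = (3·4/5.5)² = 4.7603.

x* = 4.7603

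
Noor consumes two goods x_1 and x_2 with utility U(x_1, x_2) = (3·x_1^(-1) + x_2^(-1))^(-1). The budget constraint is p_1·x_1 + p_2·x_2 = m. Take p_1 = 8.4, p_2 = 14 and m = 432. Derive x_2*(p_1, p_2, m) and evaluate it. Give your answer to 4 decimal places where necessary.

x_2* = 13.1776

From the CES first-order condition, 3·(x_2/x_1)^(2) = p_1/p_2.
Solve for the ratio: x_2/x_1 = [(1/3)·p_1/p_2]^(0.5).
With the ratio pinned down, the budget gives x_1* = m/(p_1 + p_2·(x_2/x_1)) and x_2* = (x_2/x_1)·x_1*.
Numerically x_2/x_1 = 0.447214, so x_1* = 432/(8.4 + 14·0.447214) = 29.4659 and x_2* = 0.447214·29.4659 = 13.1776.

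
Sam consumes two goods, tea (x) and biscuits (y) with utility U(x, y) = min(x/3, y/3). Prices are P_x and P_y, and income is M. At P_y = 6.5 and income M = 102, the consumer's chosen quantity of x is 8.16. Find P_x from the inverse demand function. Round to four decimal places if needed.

P_x = 6

With perfect complements, no substitution: consume in ratio x:y = 3:3.
Budget: P_x·x + P_y·x = M, so (3·P_x + 3·P_y)·x = 3·M.
Demand: x*(P_x,P_y,M) = 3·M/(3·P_x + 3·P_y), y* = 3·M/(3·P_x + 3·P_y).
Set x* = 8.16 in the demand function and solve for P_x: P_x = 6.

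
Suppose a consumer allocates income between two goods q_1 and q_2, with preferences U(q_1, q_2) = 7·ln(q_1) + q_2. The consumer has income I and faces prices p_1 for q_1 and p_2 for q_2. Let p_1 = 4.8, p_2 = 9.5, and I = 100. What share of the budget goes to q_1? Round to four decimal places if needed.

Set MRS = p_1/p_2: (7/q_1)/1 = p_1/p_2.
So q_1*(p_1,p_2) = 7·p_2/p_1, independent of income; and q_2* = (I − 7·p_2)/p_2.
At the given prices: q_1* = 7·9.5/4.8 = 13.8542, and q_2* = 3.5263.
Expenditure on q_1: 4.8·13.8542 = 66.5; share = 0.665.

share on q_1 = 0.665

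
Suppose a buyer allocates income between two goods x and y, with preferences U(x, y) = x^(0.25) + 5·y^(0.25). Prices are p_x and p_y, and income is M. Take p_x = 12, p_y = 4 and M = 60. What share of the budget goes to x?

share on x = 0.075

From the CES first-order condition, (1/5)·(y/x)^(0.75) = p_x/p_y.
Hence y/x = (5·p_x/p_y)^(1/(0.75)), i.e. raised to the 4/3 power.
Substitute y = (y/x)·x into the budget: x* = M/(p_x + p_y·(y/x)).
Numerically y/x = 36.993181, so x* = 60/(12 + 4·36.993181) = 0.3751 and y* = 36.993181·0.3751 = 13.8748.
Expenditure on x: 12·0.3751 = 4.5008; share = 0.075.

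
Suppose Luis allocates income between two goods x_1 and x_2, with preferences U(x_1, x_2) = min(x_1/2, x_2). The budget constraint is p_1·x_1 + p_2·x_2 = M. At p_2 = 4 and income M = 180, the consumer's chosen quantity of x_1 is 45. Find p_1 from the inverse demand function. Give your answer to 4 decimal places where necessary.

Leontief preferences: the optimum is at the kink where x_1/2 = x_2/1, i.e. x_2 = (1/2)·x_1.
Budget: p_1·x_1 + p_2·(1/2)·x_1 = M, so (2·p_1 + p_2)·x_1 = 2·M.
Demand: x_1*(p_1,p_2,M) = 2·M/(2·p_1 + p_2), x_2* = M/(2·p_1 + p_2).
Set x_1* = 45 in the demand function and solve for p_1: p_1 = 2.

p_1 = 2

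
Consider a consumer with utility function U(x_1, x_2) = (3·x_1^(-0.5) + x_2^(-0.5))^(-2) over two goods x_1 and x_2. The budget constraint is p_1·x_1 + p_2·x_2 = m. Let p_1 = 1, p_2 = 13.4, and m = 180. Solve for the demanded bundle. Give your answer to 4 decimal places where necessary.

MU_x_1 ∝ 3·x_1^(-1.5), MU_x_2 ∝ x_2^(-1.5), so MRS = 3·(x_2/x_1)^(1.5) = p_1/p_2.
Solve for the ratio: x_2/x_1 = [(1/3)·p_1/p_2]^(2/3).
Substitute x_2 = (x_2/x_1)·x_1 into the budget: x_1* = m/(p_1 + p_2·(x_2/x_1)).
Numerically x_2/x_1 = 0.085215, so x_1* = 180/(1 + 13.4·0.085215) = 84.0383 and x_2* = 0.085215·84.0383 = 7.1613.

x_1* = 84.0383, x_2* = 7.1613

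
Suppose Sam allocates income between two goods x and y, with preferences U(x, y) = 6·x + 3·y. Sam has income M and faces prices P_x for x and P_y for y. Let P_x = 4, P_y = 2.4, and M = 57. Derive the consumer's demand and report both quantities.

Linear utility — the consumer picks whichever good has higher MU/price: 6/4 = 1.5 vs 3/2.4 = 1.25.
x gives more utility per dollar, so spend all income on x: x* = M/P_x, y* = 0.
Numerically: x* = 14.25, y* = 0.

x* = 14.25, y* = 0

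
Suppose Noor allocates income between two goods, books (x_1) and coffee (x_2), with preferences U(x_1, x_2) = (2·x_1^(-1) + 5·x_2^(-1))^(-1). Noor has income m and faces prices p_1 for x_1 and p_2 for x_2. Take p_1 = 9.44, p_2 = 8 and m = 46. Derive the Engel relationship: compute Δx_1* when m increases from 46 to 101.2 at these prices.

Δx_1* = 2.3813

From the CES first-order condition, (2/5)·(x_2/x_1)^(2) = p_1/p_2.
Hence x_2/x_1 = ((5/2)·p_1/p_2)^(1/(2)), i.e. raised to the 0.5 power.
Substitute x_2 = (x_2/x_1)·x_1 into the budget: x_1* = m/(p_1 + p_2·(x_2/x_1)).
Numerically x_2/x_1 = 1.717556, so x_1* = 46/(9.44 + 8·1.717556) = 1.9844.
At m' = 101.2: x_1* = 4.3657. Change: 4.3657 − 1.9844 = 2.3813.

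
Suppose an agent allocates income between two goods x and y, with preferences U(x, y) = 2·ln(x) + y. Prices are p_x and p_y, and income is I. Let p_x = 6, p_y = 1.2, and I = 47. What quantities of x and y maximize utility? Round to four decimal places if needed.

MU_x = 2/x, MU_y = 1. Tangency: 2/x = p_x/p_y.
So x*(p_x,p_y) = 2·p_y/p_x, independent of income; and y* = (I − 2·p_y)/p_y.
At the given prices: x* = 2·1.2/6 = 0.4, and y* = 37.1667.

x* = 0.4, y* = 37.1667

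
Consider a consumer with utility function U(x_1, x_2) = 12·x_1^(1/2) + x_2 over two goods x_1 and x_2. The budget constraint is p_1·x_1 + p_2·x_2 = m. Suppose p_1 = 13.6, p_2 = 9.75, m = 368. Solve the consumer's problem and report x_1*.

x_1* = 18.5026

MU_x_1 = 6/√x_1, MU_x_2 = 1. Tangency: 6/√x_1 = p_1/p_2.
Solve: √x_1 = 6·p_2/p_1, so x_1*(p_1,p_2) = (6·p_2/p_1)², and x_2* = (m − p_1·x_1*)/p_2.
Plugging in: x_1* = (6·9.75/13.6)² = 18.5026.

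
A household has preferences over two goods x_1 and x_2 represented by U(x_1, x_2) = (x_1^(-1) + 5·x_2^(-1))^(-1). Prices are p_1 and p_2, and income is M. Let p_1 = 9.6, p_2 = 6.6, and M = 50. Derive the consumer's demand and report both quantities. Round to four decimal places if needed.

x_1* = 1.8249, x_2* = 4.9214

From the CES first-order condition, (1/5)·(x_2/x_1)^(2) = p_1/p_2.
Solve for the ratio: x_2/x_1 = [5·p_1/p_2]^(0.5).
With the ratio pinned down, the budget gives x_1* = M/(p_1 + p_2·(x_2/x_1)) and x_2* = (x_2/x_1)·x_1*.
Numerically x_2/x_1 = 2.696799, so x_1* = 50/(9.6 + 6.6·2.696799) = 1.8249 and x_2* = 2.696799·1.8249 = 4.9214.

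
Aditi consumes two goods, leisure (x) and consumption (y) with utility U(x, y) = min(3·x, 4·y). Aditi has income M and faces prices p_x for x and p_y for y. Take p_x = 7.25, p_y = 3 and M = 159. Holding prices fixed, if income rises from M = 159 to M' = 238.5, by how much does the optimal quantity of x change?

With perfect complements, no substitution: consume in ratio x:y = 4:3.
Budget: p_x·x + p_y·(3/4)·x = M, so (4·p_x + 3·p_y)·x = 4·M.
Demand: x*(p_x,p_y,M) = 4·M/(4·p_x + 3·p_y), y* = 3·M/(4·p_x + 3·p_y).
Here 4·7.25 + 3·3 = 38, giving x* = 16.7368.
At M' = 238.5: x* = 25.1053. Change: 25.1053 − 16.7368 = 8.3684.

Δx* = 8.3684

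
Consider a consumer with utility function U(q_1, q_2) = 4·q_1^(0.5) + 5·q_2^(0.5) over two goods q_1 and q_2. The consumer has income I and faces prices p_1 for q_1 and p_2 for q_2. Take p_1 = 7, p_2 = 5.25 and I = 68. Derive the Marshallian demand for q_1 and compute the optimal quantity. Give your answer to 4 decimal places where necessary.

From the CES first-order condition, (4/5)·(q_2/q_1)^(0.5) = p_1/p_2.
Hence q_2/q_1 = ((5/4)·p_1/p_2)^(1/(0.5)), i.e. raised to the 2 power.
With the ratio pinned down, the budget gives q_1* = I/(p_1 + p_2·(q_2/q_1)) and q_2* = (q_2/q_1)·q_1*.
Numerically q_2/q_1 = 2.777778, so q_1* = 68/(7 + 5.25·2.777778) = 3.1506.

q_1* = 3.1506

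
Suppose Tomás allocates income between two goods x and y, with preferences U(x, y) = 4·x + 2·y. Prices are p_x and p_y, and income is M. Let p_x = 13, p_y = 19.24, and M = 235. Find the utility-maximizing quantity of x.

x* = 18.0769

x gives more utility per dollar, so spend all income on x: x* = M/p_x, y* = 0.
Numerically: x* = 18.0769, y* = 0.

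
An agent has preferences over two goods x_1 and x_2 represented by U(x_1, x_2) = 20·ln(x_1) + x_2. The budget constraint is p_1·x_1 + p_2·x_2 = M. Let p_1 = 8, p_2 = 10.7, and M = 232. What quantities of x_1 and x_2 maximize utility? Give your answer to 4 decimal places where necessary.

x_1* = 26.75, x_2* = 1.6822

MU_x_1 = 20/x_1, MU_x_2 = 1. Tangency: 20/x_1 = p_1/p_2.
So x_1*(p_1,p_2) = 20·p_2/p_1, independent of income; and x_2* = (M − 20·p_2)/p_2.
At the given prices: x_1* = 20·10.7/8 = 26.75, and x_2* = 1.6822.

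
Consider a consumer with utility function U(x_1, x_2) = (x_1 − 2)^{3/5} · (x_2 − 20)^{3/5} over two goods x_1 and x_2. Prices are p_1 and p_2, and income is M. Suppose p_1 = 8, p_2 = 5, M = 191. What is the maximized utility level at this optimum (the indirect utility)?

V = 8.4645

MRS = (x_2−20)/(x_1−2). Tangency with p_1/p_2 gives x_2−20 = (p_1/p_2)·(x_1−2).
Substituting into the budget: x_1* = 2 + 0.5·(M − 2·p_1 − 20·p_2)/p_1, and x_2* = 20 + 0.5·(…)/p_2.
Discretionary income = 191 − 2·8 − 20·5 = 75; x_1* = 2 + 0.5·75/8 = 6.6875; x_2* = 20 + 0.5·75/5 = 27.5.
Utility at the optimum: U(6.6875, 27.5) = 8.4645.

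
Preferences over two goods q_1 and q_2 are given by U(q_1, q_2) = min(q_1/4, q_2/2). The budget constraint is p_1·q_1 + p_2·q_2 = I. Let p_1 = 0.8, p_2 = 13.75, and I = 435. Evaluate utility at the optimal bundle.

V = 14.1694

With perfect complements, no substitution: consume in ratio q_1:q_2 = 4:2.
Budget: p_1·q_1 + p_2·(1/2)·q_1 = I, so (4·p_1 + 2·p_2)·q_1 = 4·I.
Demand: q_1*(p_1,p_2,I) = 4·I/(4·p_1 + 2·p_2), q_2* = 2·I/(4·p_1 + 2·p_2).
Here 4·0.8 + 2·13.75 = 30.7, giving q_1* = 56.6775 and q_2* = 28.3388.
Utility at the optimum: U(56.6775, 28.3388) = 14.1694.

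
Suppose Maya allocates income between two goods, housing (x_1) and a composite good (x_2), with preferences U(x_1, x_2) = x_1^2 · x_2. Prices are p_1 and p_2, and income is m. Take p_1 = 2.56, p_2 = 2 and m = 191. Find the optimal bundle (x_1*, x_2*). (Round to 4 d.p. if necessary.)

x_1* = 49.7396, x_2* = 31.8333

MU_x_1/MU_x_2 = (2·x_2)/(x_1); tangency sets this equal to p_1/p_2.
So 2·p_2·x_2 = p_1·x_1; combined with the budget, a share 2/3 of income goes to x_1.
Demand: x_1*(p_1,p_2,m) = 2/3·m/p_1 and x_2* = 1/3·m/p_2.
At p_1=2.56, p_2=2, m=191: x_1* = 2/3·191/2.56 = 49.7396, x_2* = 31.8333.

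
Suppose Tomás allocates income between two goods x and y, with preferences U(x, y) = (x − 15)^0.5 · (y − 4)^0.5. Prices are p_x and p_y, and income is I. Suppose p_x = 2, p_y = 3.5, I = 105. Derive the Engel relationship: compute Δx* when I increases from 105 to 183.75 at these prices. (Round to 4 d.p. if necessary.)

Δx* = 19.6875

Let x' = x−15, y' = y−4. MRS = y'/x' = p_x/p_y.
After buying the subsistence bundle (15, 4), a share 0.5 of the remaining income goes to x: x* = 15 + 0.5·(I − 15p_x − 4p_y)/p_x.
Discretionary income = 105 − 15·2 − 4·3.5 = 61; x* = 15 + 0.5·61/2 = 30.25.
At I' = 183.75: x* = 49.9375. Change: 49.9375 − 30.25 = 19.6875.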